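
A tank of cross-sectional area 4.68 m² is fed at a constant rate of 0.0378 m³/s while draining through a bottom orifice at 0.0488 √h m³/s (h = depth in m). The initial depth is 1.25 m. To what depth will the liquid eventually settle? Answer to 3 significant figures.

Level balance: A dh/dt = 0.0378 − 0.0488 √h. Setting dh/dt = 0:
Q_in = 0.0488 √h_ss ⇒ √h_ss = 0.0378/0.0488 = 0.77459.
h_ss = 0.77459² = 0.59999 m. (Since h₀ = 1.25 m > h_ss, the level will fall toward this value.)

0.600 m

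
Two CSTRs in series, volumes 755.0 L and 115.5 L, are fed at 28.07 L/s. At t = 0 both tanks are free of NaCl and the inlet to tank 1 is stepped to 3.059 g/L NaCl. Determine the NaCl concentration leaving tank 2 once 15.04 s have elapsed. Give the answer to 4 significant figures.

Species balance on tank i: dCᵢ/dt = (Cᵢ₋₁ − Cᵢ)/τᵢ with τᵢ = Vᵢ/Q.
τ₁ = 755.0/28.07 = 26.8970 s; τ₂ = 115.5/28.07 = 4.11471 s.
Solving the cascade with C₁(0)=C₂(0)=0 gives C₂(t) = C_in[1 − (τ₁ e^(−t/τ₁) − τ₂ e^(−t/τ₂))/(τ₁ − τ₂)].
At t = 15.04: e^(−t/τ₁) = 0.571684, e^(−t/τ₂) = 0.0258570.
C₂ = 3.059·[1 − (26.8970·0.571684 − 4.11471·0.0258570)/(22.7823)] = 3.059·0.329735 = 1.00866 g/L.

1.009 g/L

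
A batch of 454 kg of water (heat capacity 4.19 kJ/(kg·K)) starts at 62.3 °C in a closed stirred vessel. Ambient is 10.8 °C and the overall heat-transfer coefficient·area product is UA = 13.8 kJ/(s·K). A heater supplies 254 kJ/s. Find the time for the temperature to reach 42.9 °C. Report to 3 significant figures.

Lumped-capacitance energy balance: M c_p dT/dt = UA(T_amb − T) + Q̇.
τ = M c_p/UA = 137.84 s; T_ss = T_amb + Q̇/UA = 10.8 + 254/13.8 = 29.206 °C.
T(t) = T_ss + (T₀ − T_ss)e^(−t/τ); set T = 42.9:
t = −τ ln[(T − T_ss)/(T₀ − T_ss)] = −137.84 · ln(0.41379) = 121.63 s.

122 s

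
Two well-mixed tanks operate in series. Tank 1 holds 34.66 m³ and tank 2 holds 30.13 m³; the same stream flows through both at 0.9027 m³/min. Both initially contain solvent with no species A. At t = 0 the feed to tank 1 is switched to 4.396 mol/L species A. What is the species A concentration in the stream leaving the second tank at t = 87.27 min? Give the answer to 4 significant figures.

Species balance on tank i: dCᵢ/dt = (Cᵢ₋₁ − Cᵢ)/τᵢ with τᵢ = Vᵢ/Q.
τ₁ = 34.66/0.9027 = 38.3959 min; τ₂ = 30.13/0.9027 = 33.3776 min.
Solving the cascade with C₁(0)=C₂(0)=0 gives C₂(t) = C_in[1 − (τ₁ e^(−t/τ₁) − τ₂ e^(−t/τ₂))/(τ₁ − τ₂)].
At t = 87.27: e^(−t/τ₁) = 0.103013, e^(−t/τ₂) = 0.0731953.
C₂ = 4.396·[1 − (38.3959·0.103013 − 33.3776·0.0731953)/(5.01828)] = 4.396·0.698661 = 3.07131 mol/L.

3.071 mol/L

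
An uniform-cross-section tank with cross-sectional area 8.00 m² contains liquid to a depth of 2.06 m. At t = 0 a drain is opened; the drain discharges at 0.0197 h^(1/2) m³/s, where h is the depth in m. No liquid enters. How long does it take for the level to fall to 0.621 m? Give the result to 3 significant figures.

526 s

Unsteady balance on liquid volume: A dh/dt = −0.0197 √h.
This is separable: 2 d(√h)/dt = −0.0197/A, so √h = √h₀ − (0.0197/(2A)) t.
t = 2A(√h₀ − √h)/0.0197 = 2·8.00·(√2.06 − √0.621)/0.0197
  = 16.000 × (1.4353 − 0.78804) / 0.0197 = 525.67 s.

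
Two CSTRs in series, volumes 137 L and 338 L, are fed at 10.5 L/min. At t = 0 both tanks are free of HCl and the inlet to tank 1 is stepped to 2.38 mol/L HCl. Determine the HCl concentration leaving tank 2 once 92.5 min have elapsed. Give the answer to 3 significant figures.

Species balance on tank i: dCᵢ/dt = (Cᵢ₋₁ − Cᵢ)/τᵢ with τᵢ = Vᵢ/Q.
τ₁ = 137/10.5 = 13.048 min; τ₂ = 338/10.5 = 32.190 min.
Solving the cascade with C₁(0)=C₂(0)=0 gives C₂(t) = C_in[1 − (τ₁ e^(−t/τ₁) − τ₂ e^(−t/τ₂))/(τ₁ − τ₂)].
At t = 92.5: e^(−t/τ₁) = 0.00083388, e^(−t/τ₂) = 0.056500.
C₂ = 2.38·[1 − (13.048·0.00083388 − 32.190·0.056500)/(-19.143)] = 2.38·0.90556 = 2.1552 mol/L.

2.16 mol/L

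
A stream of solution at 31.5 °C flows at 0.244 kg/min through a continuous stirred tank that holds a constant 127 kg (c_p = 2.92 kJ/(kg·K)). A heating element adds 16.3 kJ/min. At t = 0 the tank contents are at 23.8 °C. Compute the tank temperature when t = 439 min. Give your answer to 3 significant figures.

M c_p dT/dt = ṁ c_p (T_in − T) + Q̇.
Rearrange: dT/dt = (T_ss − T)/τ with τ = M/ṁ = 520.49 min and T_ss = T_in + Q̇/(ṁ c_p) = 54.378 °C.
Integrating: T(t) = T_ss + (T₀ − T_ss) e^(−t/τ).
T(439) = 54.378 + (-30.578)·e^(−439/520.49) = 54.378 + (-30.578)·0.43023 = 41.222 °C.

41.2 °C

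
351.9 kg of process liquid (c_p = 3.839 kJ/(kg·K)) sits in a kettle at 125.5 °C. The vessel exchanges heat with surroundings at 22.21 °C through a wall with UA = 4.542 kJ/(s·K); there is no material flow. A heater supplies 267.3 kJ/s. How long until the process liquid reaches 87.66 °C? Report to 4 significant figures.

Lumped-capacitance energy balance: M c_p dT/dt = UA(T_amb − T) + Q̇.
τ = M c_p/UA = 297.434 s; T_ss = T_amb + Q̇/UA = 22.21 + 267.3/4.542 = 81.0607 °C.
T(t) = T_ss + (T₀ − T_ss)e^(−t/τ); set T = 87.66:
t = −τ ln[(T − T_ss)/(T₀ − T_ss)] = −297.434 · ln(0.148501) = 567.255 s.

567.3 s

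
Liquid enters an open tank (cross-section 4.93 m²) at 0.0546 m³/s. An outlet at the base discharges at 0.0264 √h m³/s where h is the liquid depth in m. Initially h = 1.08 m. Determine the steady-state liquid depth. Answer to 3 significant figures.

4.28 m

Unsteady balance on liquid volume: A dh/dt = Q_in − 0.0264 √h. At steady state dh/dt = 0:
Q_in = 0.0264 √h_ss ⇒ √h_ss = 0.0546/0.0264 = 2.0682.
h_ss = 2.0682² = 4.2774 m. (Since h₀ = 1.08 m < h_ss, the level will rise toward this value.)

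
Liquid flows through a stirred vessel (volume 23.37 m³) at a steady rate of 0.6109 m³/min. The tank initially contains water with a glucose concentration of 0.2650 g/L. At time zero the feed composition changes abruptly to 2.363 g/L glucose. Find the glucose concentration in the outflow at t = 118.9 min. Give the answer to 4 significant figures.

2.269 g/L

Transient balance on the dissolved component: V dC/dt = Q(C_in − C).
So dC/dt = (C_in − C)/τ with τ = V/Q = 23.37/0.6109 = 38.2550 min.
Integrating: C(t) = C_in + (C₀ − C_in) e^(−t/τ).
C(118.9) = 2.363 + (0.2650 − 2.363)·e^(−118.9/38.2550) = 2.363 + (-2.09800)·0.0446863 = 2.26925 g/L.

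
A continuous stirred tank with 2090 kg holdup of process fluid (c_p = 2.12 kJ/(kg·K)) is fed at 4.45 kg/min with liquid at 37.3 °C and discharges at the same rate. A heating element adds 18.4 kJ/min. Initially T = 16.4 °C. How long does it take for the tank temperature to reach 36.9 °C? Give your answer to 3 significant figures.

1070 min

M c_p dT/dt = ṁ c_p (T_in − T) + Q̇.
τ = M/ṁ = 469.66 min; T_ss = T_in + Q̇/(ṁ c_p) = 39.250 °C.
T(t) = T_ss + (T₀ − T_ss) e^(−t/τ). Set T = 36.9:
e^(−t/τ) = (36.9 − 39.250)/(16.4 − 39.250) = 0.10286
t = −469.66 · ln(0.10286) = 1068.2 min.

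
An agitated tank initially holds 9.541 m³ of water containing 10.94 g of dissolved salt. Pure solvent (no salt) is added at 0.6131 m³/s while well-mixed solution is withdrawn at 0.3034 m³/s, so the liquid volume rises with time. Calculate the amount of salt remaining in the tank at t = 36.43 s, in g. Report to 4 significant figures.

5.093 g

Let m(t) be the amount of salt. Volume: V(t) = V₀ + (Q_in − Q_out) t = 9.541 + 0.309700 t; V(36.43) = 20.8234 m³.
No salt enters, so dm/dt = −Q_out · (m/V).
dm/m = −Q_out dt/(V₀ + 0.309700 t); integrating gives ln(m/m₀) = −(Q_out/(Q_in−Q_out)) ln(V/V₀).
m = m₀ (V₀/V)^(Q_out/(Q_in−Q_out)) = 10.94 × (9.541/20.8234)^(0.979658) = 5.09278 g.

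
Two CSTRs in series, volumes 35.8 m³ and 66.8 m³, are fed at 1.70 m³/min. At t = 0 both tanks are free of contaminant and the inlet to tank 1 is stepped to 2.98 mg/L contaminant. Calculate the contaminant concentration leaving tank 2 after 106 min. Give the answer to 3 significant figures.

Time constants: τᵢ = Vᵢ/Q for each well-mixed tank.
τ₁ = 35.8/1.70 = 21.059 min; τ₂ = 66.8/1.70 = 39.294 min.
Solving the cascade with C₁(0)=C₂(0)=0 gives C₂(t) = C_in[1 − (τ₁ e^(−t/τ₁) − τ₂ e^(−t/τ₂))/(τ₁ − τ₂)].
At t = 106: e^(−t/τ₁) = 0.0065158, e^(−t/τ₂) = 0.067367.
C₂ = 2.98·[1 − (21.059·0.0065158 − 39.294·0.067367)/(-18.235)] = 2.98·0.86236 = 2.5698 mg/L.

2.57 mg/L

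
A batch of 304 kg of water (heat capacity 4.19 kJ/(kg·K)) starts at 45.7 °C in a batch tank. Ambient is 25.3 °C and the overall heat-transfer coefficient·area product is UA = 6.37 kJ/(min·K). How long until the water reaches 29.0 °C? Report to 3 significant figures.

M c_p dT/dt = −UA(T − T_amb).
τ = M c_p/UA = 199.96 min; T_ss = T_amb = 25.300 °C.
T(t) = T_ss + (T₀ − T_ss)e^(−t/τ); set T = 29.0:
t = −τ ln[(T − T_ss)/(T₀ − T_ss)] = −199.96 · ln(0.18137) = 341.38 min.

341 min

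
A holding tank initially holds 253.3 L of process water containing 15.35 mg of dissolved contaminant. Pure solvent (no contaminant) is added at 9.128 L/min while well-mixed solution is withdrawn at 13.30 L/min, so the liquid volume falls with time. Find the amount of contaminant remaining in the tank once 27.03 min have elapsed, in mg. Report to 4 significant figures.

2.347 mg

Let m(t) be the amount of contaminant. Volume: V(t) = V₀ + (Q_in − Q_out) t = 253.3 − 4.17200 t; V(27.03) = 140.531 L.
Species balance (pure solvent in): dm/dt = −Q_out · m/V(t).
Separate: dm/m = −Q_out dt/V(t) ⇒ ln(m/m₀) = −(Q_out/(Q_in−Q_out)) ln(V/V₀).
m = m₀ (V₀/V)^(Q_out/(Q_in−Q_out)) = 15.35 × (253.3/140.531)^(-3.18792) = 2.34658 mg.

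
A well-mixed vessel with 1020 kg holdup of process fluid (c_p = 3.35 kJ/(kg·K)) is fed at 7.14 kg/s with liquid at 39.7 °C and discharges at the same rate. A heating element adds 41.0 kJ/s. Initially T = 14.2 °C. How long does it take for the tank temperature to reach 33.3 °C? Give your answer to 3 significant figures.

M c_p dT/dt = ṁ c_p (T_in − T) + Q̇.
τ = M/ṁ = 142.86 s; T_ss = T_in + Q̇/(ṁ c_p) = 41.414 °C.
T(t) = T_ss + (T₀ − T_ss) e^(−t/τ). Set T = 33.3:
e^(−t/τ) = (33.3 − 41.414)/(14.2 − 41.414) = 0.29816
t = −142.86 · ln(0.29816) = 172.88 s.

173 s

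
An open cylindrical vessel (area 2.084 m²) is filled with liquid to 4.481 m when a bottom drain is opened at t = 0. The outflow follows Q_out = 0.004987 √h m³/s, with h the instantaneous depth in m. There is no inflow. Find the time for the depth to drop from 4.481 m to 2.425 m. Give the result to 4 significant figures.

467.7 s

With no inflow, A dh/dt = −0.004987 √h.
∫ h^(−1/2) dh = −(0.004987/A) ∫ dt, giving 2√h = 2√h₀ − (0.004987/A) t.
t = 2A(√h₀ − √h)/0.004987 = 2·2.084·(√4.481 − √2.425)/0.004987
  = 4.16800 × (2.11684 − 1.55724) / 0.004987 = 467.695 s.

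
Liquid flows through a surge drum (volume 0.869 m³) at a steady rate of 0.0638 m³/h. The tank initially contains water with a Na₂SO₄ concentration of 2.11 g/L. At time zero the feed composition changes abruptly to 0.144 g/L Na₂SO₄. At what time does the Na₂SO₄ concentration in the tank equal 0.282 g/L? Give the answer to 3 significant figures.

Transient balance on the dissolved component: V dC/dt = Q(C_in − C), so τ = V/Q = 13.621 h.
C(t) = C_in + (C₀ − C_in) e^(−t/τ). Set C = 0.282 and solve for t:
e^(−t/τ) = (C − C_in)/(C₀ − C_in) = (0.282 − 0.144)/(2.11 − 0.144) = 0.070193
t = −τ ln(…) = 13.621 × 2.6565 = 36.183 h.

36.2 h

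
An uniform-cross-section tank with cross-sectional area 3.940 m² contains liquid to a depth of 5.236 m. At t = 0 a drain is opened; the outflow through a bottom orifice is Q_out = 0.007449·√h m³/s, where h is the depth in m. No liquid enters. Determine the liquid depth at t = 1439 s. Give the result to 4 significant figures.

A dh/dt = −Q_out = −0.007449 √h.
∫ h^(−1/2) dh = −(0.007449/A) ∫ dt, giving 2√h = 2√h₀ − (0.007449/A) t.
√h = √5.236 − 0.007449·1439/(2·3.940) = 2.28823 − 1.36029 = 0.927937.
h = 0.927937² = 0.861068 m.

0.8611 m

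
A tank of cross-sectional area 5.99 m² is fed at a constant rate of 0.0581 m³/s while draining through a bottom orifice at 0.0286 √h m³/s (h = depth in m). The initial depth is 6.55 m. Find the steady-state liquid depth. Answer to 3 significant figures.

Level balance: A dh/dt = 0.0581 − 0.0286 √h. Setting dh/dt = 0:
Q_in = 0.0286 √h_ss ⇒ √h_ss = 0.0581/0.0286 = 2.0315.
h_ss = 2.0315² = 4.1269 m. (Since h₀ = 6.55 m > h_ss, the level will fall toward this value.)

4.13 m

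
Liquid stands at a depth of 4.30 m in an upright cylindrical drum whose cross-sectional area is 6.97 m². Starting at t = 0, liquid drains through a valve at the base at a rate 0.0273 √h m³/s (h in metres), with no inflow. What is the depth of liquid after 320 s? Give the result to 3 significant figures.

2.09 m

A dh/dt = −Q_out = −0.0273 √h.
Separate and integrate: 2(√h − √h₀) = −(0.0273/A) t.
√h = √4.30 − 0.0273·320/(2·6.97) = 2.0736 − 0.62669 = 1.4470.
h = 1.4470² = 2.0937 m.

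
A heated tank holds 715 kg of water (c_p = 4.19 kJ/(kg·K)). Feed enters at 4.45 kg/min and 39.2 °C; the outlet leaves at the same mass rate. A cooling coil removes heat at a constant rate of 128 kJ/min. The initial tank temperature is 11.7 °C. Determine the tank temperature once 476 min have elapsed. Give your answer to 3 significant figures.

M c_p dT/dt = ṁ c_p (T_in − T) − Q̇.
Rearrange: dT/dt = (T_ss − T)/τ with τ = M/ṁ = 160.67 min and T_ss = T_in − Q̇/(ṁ c_p) = 32.335 °C.
Integrating: T(t) = T_ss + (T₀ − T_ss) e^(−t/τ).
T(476) = 32.335 + (-20.635)·e^(−476/160.67) = 32.335 + (-20.635)·0.051689 = 31.268 °C.

31.3 °C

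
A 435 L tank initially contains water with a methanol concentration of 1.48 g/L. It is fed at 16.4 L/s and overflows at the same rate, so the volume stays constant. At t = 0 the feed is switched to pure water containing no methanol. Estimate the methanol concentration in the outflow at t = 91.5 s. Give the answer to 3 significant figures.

Mass balance on the solute (V constant): V dC/dt = Q(C_in − C).
Rewrite as dC/dt + C/τ = C_in/τ, τ = V/Q = 26.524 s.
Integrating: C(t) = C_in + (C₀ − C_in) e^(−t/τ).
C(91.5) = 0 + (1.48 − 0)·e^(−91.5/26.524) = 0 + (1.4800)·0.031757 = 0.047000 g/L.

0.0470 g/L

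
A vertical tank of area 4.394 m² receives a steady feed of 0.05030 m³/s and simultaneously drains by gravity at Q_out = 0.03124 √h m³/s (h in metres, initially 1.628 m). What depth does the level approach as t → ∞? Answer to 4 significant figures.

2.592 m

Volume balance on the tank: A dh/dt = Q_in − 0.03124 √h. At steady state dh/dt = 0:
Q_in = 0.03124 √h_ss ⇒ √h_ss = 0.05030/0.03124 = 1.61012.
h_ss = 1.61012² = 2.59247 m. (Since h₀ = 1.628 m < h_ss, the level will rise toward this value.)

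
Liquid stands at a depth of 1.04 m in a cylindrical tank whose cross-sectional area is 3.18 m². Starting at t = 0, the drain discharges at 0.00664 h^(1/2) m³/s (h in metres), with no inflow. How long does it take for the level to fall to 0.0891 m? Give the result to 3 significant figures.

A dh/dt = −Q_out = −0.00664 √h.
This is separable: 2 d(√h)/dt = −0.00664/A, so √h = √h₀ − (0.00664/(2A)) t.
t = 2A(√h₀ − √h)/0.00664 = 2·3.18·(√1.04 − √0.0891)/0.00664
  = 6.3600 × (1.0198 − 0.29850) / 0.00664 = 690.89 s.

691 s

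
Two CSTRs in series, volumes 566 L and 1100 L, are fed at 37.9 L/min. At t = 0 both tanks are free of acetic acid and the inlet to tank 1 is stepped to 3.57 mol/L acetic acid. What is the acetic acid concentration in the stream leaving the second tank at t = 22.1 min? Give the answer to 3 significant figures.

0.997 mol/L

Each tank obeys Vᵢ dCᵢ/dt = Q(Cᵢ₋₁ − Cᵢ), so τᵢ = Vᵢ/Q.
τ₁ = 566/37.9 = 14.934 min; τ₂ = 1100/37.9 = 29.024 min.
Tank 1: C₁ = C_in(1 − e^(−t/τ₁)). Tank 2 (τ₁ ≠ τ₂): C₂ = C_in[1 − (τ₁ e^(−t/τ₁) − τ₂ e^(−t/τ₂))/(τ₁ − τ₂)].
At t = 22.1: e^(−t/τ₁) = 0.22767, e^(−t/τ₂) = 0.46699.
C₂ = 3.57·[1 − (14.934·0.22767 − 29.024·0.46699)/(-14.090)] = 3.57·0.27935 = 0.99728 mol/L.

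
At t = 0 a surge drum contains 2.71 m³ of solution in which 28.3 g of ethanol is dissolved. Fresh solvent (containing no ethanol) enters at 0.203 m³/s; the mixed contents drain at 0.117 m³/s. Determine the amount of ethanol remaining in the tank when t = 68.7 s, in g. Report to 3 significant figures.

5.86 g

Let m(t) be the amount of ethanol. Volume: V(t) = V₀ + (Q_in − Q_out) t = 2.71 + 0.086000 t; V(68.7) = 8.6182 m³.
Species balance (pure solvent in): dm/dt = −Q_out · m/V(t).
Separate: dm/m = −Q_out dt/V(t) ⇒ ln(m/m₀) = −(Q_out/(Q_in−Q_out)) ln(V/V₀).
m = m₀ (V₀/V)^(Q_out/(Q_in−Q_out)) = 28.3 × (2.71/8.6182)^(1.3605) = 5.8644 g.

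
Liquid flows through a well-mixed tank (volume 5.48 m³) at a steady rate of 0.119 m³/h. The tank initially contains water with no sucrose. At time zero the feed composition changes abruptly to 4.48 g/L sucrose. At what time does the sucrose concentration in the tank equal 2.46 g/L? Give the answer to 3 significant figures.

Species balance: V dC/dt = Q(C_in − C) ⇒ τ = V/Q = 46.050 h.
C(t) = C_in + (C₀ − C_in) e^(−t/τ). Set C = 2.46 and solve for t:
e^(−t/τ) = (C − C_in)/(C₀ − C_in) = (2.46 − 4.48)/(0 − 4.48) = 0.45089
t = −τ ln(…) = 46.050 × 0.79653 = 36.680 h.

36.7 h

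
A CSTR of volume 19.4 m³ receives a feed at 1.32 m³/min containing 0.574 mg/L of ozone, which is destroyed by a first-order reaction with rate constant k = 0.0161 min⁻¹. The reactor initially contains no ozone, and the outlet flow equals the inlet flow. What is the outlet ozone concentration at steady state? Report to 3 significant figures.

0.464 mg/L

Accumulation = in − out − consumed: V dC/dt = Q C_in − Q C − k V C.
Steady state (dC/dt = 0): C_ss = Q C_in/(Q + kV) = C_in/(1 + kV/Q).
C_ss = 1.32·0.574/(1.32 + 0.0161·19.4) = 0.75768/1.6323 = 0.46417 mg/L.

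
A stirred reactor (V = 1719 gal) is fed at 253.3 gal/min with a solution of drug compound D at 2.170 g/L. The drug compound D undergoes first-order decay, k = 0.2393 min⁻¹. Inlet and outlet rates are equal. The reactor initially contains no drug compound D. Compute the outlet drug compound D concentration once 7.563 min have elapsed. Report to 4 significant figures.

Species balance: V dC/dt = Q C_in − Q C − k V C.
This is linear with rate a = Q/V + k = 0.386653 min⁻¹.
C_ss = Q C_in/(Q + kV) = 0.826985 g/L; C(t) = C_ss + (C₀ − C_ss) e^(−a t).
C(7.563) = 0.826985 + (-0.826985)·e^(−0.386653·7.563) = 0.826985 + (-0.826985)·0.0537046 = 0.782572 g/L.

0.7826 g/L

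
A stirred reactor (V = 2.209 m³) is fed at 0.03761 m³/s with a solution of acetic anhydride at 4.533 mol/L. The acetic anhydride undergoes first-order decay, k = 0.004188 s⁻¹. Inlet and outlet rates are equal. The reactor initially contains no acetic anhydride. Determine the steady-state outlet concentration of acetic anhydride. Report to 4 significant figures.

3.638 mol/L

V dC/dt = Q(C_in − C) − k V C.
Steady state (dC/dt = 0): C_ss = Q C_in/(Q + kV) = C_in/(1 + kV/Q).
C_ss = 0.03761·4.533/(0.03761 + 0.004188·2.209) = 0.170486/0.0468613 = 3.63810 mol/L.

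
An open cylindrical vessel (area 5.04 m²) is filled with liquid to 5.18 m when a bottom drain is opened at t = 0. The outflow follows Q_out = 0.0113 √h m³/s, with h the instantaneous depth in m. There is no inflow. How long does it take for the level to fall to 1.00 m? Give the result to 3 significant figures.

Mass balance (ρ constant): A dh/dt = −0.0113 √h.
∫ h^(−1/2) dh = −(0.0113/A) ∫ dt, giving 2√h = 2√h₀ − (0.0113/A) t.
t = 2A(√h₀ − √h)/0.0113 = 2·5.04·(√5.18 − √1.00)/0.0113
  = 10.080 × (2.2760 − 1.0000) / 0.0113 = 1138.2 s.

1140 s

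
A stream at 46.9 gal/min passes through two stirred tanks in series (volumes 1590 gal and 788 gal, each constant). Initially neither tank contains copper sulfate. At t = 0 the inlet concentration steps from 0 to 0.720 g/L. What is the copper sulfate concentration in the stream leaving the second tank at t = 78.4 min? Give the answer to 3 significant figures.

Each tank obeys Vᵢ dCᵢ/dt = Q(Cᵢ₋₁ − Cᵢ), so τᵢ = Vᵢ/Q.
τ₁ = 1590/46.9 = 33.902 min; τ₂ = 788/46.9 = 16.802 min.
Solving the cascade with C₁(0)=C₂(0)=0 gives C₂(t) = C_in[1 − (τ₁ e^(−t/τ₁) − τ₂ e^(−t/τ₂))/(τ₁ − τ₂)].
At t = 78.4: e^(−t/τ₁) = 0.099008, e^(−t/τ₂) = 0.0094080.
C₂ = 0.720·[1 − (33.902·0.099008 − 16.802·0.0094080)/(17.100)] = 0.720·0.81296 = 0.58533 g/L.

0.585 g/L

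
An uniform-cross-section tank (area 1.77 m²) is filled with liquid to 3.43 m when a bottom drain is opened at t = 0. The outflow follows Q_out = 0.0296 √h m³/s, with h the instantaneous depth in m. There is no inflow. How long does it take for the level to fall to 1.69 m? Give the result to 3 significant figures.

66.0 s

A dh/dt = −Q_out = −0.0296 √h.
This is separable: 2 d(√h)/dt = −0.0296/A, so √h = √h₀ − (0.0296/(2A)) t.
t = 2A(√h₀ − √h)/0.0296 = 2·1.77·(√3.43 − √1.69)/0.0296
  = 3.5400 × (1.8520 − 1.3000) / 0.0296 = 66.019 s.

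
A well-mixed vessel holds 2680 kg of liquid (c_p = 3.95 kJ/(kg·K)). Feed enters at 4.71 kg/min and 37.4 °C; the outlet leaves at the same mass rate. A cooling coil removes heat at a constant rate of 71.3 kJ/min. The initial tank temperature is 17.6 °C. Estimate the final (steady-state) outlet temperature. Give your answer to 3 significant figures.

33.6 °C

M c_p dT/dt = ṁ c_p (T_in − T) − Q̇.
At steady state dT/dt = 0 ⇒ T_ss = T_in − Q̇/(ṁ c_p) = 37.4 − 71.3/(4.71·3.95) = 33.568 °C.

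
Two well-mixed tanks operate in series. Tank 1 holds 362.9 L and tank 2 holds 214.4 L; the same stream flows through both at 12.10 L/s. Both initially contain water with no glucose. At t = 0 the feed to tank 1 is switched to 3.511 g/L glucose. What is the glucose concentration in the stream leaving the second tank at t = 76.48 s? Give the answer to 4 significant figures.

Time constants: τᵢ = Vᵢ/Q for each well-mixed tank.
τ₁ = 362.9/12.10 = 29.9917 s; τ₂ = 214.4/12.10 = 17.7190 s.
Tank 1: C₁ = C_in(1 − e^(−t/τ₁)). Tank 2 (τ₁ ≠ τ₂): C₂ = C_in[1 − (τ₁ e^(−t/τ₁) − τ₂ e^(−t/τ₂))/(τ₁ − τ₂)].
At t = 76.48: e^(−t/τ₁) = 0.0780789, e^(−t/τ₂) = 0.0133496.
C₂ = 3.511·[1 − (29.9917·0.0780789 − 17.7190·0.0133496)/(12.2727)] = 3.511·0.828467 = 2.90875 g/L.

2.909 g/L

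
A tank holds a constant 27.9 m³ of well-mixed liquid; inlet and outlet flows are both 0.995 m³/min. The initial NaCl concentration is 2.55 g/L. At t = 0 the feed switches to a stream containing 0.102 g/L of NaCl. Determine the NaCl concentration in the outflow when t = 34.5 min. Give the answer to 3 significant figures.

0.817 g/L

Species balance on the tank: V dC/dt = Q(C_in − C).
So dC/dt = (C_in − C)/τ with τ = V/Q = 27.9/0.995 = 28.040 min.
This is linear first-order; C(t) = C_in + (C₀ − C_in) e^(−t/τ).
C(34.5) = 0.102 + (2.55 − 0.102)·e^(−34.5/28.040) = 0.102 + (2.4480)·0.29218 = 0.81726 g/L.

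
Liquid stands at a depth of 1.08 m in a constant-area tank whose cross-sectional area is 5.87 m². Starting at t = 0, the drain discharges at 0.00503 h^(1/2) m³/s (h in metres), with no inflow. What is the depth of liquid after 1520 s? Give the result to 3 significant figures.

With no inflow, A dh/dt = −0.00503 √h.
∫ h^(−1/2) dh = −(0.00503/A) ∫ dt, giving 2√h = 2√h₀ − (0.00503/A) t.
√h = √1.08 − 0.00503·1520/(2·5.87) = 1.0392 − 0.65124 = 0.38799.
h = 0.38799² = 0.15053 m.

0.151 m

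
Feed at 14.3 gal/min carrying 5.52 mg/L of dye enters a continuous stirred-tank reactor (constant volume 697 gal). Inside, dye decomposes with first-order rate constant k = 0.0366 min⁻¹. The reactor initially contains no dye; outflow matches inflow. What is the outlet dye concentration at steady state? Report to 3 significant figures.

Accumulation = in − out − consumed: V dC/dt = Q C_in − Q C − k V C.
At steady state: 0 = Q C_in − (Q + kV) C_ss, so C_ss = Q C_in/(Q + kV).
C_ss = 14.3·5.52/(14.3 + 0.0366·697) = 78.936/39.810 = 1.9828 mg/L.

1.98 mg/L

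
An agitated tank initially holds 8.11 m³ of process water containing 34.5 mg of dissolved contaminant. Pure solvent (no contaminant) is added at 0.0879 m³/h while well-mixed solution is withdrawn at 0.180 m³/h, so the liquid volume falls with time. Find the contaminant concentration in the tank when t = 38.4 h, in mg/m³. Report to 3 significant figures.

2.46 mg/m³

Total volume: dV/dt = Q_in − Q_out = -0.092100 m³/h, so V(t) = 8.11 − 0.092100 t and V(38.4) = 4.5734 m³.
Solute balance: dm/dt = 0 − Q_out C = −Q_out m/V(t).
Separate: dm/m = −Q_out dt/V(t) ⇒ ln(m/m₀) = −(Q_out/(Q_in−Q_out)) ln(V/V₀).
m = m₀ (V₀/V)^(Q_out/(Q_in−Q_out)) = 34.5 × (8.11/4.5734)^(-1.9544) = 11.261 mg.
C = m/V = 11.261/4.5734 = 2.4624 mg/m³.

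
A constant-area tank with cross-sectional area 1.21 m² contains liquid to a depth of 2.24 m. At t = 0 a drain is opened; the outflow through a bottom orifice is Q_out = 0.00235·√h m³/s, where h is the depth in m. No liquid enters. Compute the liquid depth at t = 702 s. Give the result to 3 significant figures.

With no inflow, A dh/dt = −0.00235 √h.
∫ h^(−1/2) dh = −(0.00235/A) ∫ dt, giving 2√h = 2√h₀ − (0.00235/A) t.
√h = √2.24 − 0.00235·702/(2·1.21) = 1.4967 − 0.68169 = 0.81497.
h = 0.81497² = 0.66417 m.

0.664 m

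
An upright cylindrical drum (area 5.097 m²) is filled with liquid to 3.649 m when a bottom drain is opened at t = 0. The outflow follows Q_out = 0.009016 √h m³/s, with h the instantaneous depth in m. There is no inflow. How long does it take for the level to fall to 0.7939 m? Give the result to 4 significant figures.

1152 s

With no inflow, A dh/dt = −0.009016 √h.
This is separable: 2 d(√h)/dt = −0.009016/A, so √h = √h₀ − (0.009016/(2A)) t.
t = 2A(√h₀ − √h)/0.009016 = 2·5.097·(√3.649 − √0.7939)/0.009016
  = 10.1940 × (1.91024 − 0.891011) / 0.009016 = 1152.39 s.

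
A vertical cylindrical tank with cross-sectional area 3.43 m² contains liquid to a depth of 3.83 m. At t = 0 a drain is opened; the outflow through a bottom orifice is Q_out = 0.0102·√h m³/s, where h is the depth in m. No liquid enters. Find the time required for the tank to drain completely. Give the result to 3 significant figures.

Accumulation of liquid (constant cross-section A): A dh/dt = −0.0102 √h.
This is separable: 2 d(√h)/dt = −0.0102/A, so √h = √h₀ − (0.0102/(2A)) t.
Tank is empty when √h = 0: t_empty = 2A√h₀/0.0102.
t_empty = 2·3.43·√3.83/0.0102 = 6.8600·1.9570/0.0102 = 1316.2 s.

1320 s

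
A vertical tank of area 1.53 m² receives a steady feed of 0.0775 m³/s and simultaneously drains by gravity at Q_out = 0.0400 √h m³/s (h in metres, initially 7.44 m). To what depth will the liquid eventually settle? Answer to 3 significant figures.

3.75 m

Accumulation of liquid (constant cross-section A): A dh/dt = Q_in − 0.0400 √h. At steady state dh/dt = 0:
Q_in = 0.0400 √h_ss ⇒ √h_ss = 0.0775/0.0400 = 1.9375.
h_ss = 1.9375² = 3.7539 m. (Since h₀ = 7.44 m > h_ss, the level will fall toward this value.)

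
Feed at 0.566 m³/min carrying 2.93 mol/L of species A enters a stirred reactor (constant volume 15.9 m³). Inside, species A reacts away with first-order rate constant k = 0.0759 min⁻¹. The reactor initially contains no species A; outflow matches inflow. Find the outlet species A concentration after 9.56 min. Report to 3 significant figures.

Species balance: V dC/dt = Q C_in − Q C − k V C.
This is linear with rate a = Q/V + k = 0.11150 min⁻¹.
C_ss = Q C_in/(Q + kV) = 0.93545 mol/L; C(t) = C_ss + (C₀ − C_ss) e^(−a t).
C(9.56) = 0.93545 + (-0.93545)·e^(−0.11150·9.56) = 0.93545 + (-0.93545)·0.34441 = 0.61327 mol/L.

0.613 mol/L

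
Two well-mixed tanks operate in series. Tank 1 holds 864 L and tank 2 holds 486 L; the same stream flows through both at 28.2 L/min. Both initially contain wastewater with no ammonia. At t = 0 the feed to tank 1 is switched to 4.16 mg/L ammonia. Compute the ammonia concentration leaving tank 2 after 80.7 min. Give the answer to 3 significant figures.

Species balance on tank i: dCᵢ/dt = (Cᵢ₋₁ − Cᵢ)/τᵢ with τᵢ = Vᵢ/Q.
τ₁ = 864/28.2 = 30.638 min; τ₂ = 486/28.2 = 17.234 min.
Solving the cascade with C₁(0)=C₂(0)=0 gives C₂(t) = C_in[1 − (τ₁ e^(−t/τ₁) − τ₂ e^(−t/τ₂))/(τ₁ − τ₂)].
At t = 80.7: e^(−t/τ₁) = 0.071794, e^(−t/τ₂) = 0.0092550.
C₂ = 4.16·[1 − (30.638·0.071794 − 17.234·0.0092550)/(13.404)] = 4.16·0.84780 = 3.5268 mg/L.

3.53 mg/L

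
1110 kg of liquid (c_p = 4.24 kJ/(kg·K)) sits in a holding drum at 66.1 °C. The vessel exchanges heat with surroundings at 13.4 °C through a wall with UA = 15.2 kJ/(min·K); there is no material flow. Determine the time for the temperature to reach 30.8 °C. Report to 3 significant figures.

343 min

Heat balance on the well-mixed liquid: M c_p dT/dt = −UA(T − T_amb).
τ = M c_p/UA = 309.63 min; T_ss = T_amb = 13.400 °C.
T(t) = T_ss + (T₀ − T_ss)e^(−t/τ); set T = 30.8:
t = −τ ln[(T − T_ss)/(T₀ − T_ss)] = −309.63 · ln(0.33017) = 343.12 min.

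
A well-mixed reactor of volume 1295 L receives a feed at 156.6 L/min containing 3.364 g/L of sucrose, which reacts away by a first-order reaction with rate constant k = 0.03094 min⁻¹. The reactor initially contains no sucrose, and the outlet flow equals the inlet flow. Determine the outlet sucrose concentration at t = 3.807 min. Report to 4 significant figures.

V dC/dt = Q(C_in − C) − k V C.
This is linear with rate a = Q/V + k = 0.151867 min⁻¹.
C_ss = Q C_in/(Q + kV) = 2.67865 g/L; C(t) = C_ss + (C₀ − C_ss) e^(−a t).
C(3.807) = 2.67865 + (-2.67865)·e^(−0.151867·3.807) = 2.67865 + (-2.67865)·0.560932 = 1.17611 g/L.

1.176 g/L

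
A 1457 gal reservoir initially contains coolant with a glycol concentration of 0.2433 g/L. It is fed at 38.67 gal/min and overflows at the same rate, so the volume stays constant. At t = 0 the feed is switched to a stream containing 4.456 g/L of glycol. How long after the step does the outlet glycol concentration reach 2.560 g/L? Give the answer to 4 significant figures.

30.08 min

Species balance: V dC/dt = Q(C_in − C) ⇒ τ = V/Q = 37.6778 min.
C(t) = C_in + (C₀ − C_in) e^(−t/τ). Set C = 2.560 and solve for t:
e^(−t/τ) = (C − C_in)/(C₀ − C_in) = (2.560 − 4.456)/(0.2433 − 4.456) = 0.450068
t = −τ ln(…) = 37.6778 × 0.798357 = 30.0803 min.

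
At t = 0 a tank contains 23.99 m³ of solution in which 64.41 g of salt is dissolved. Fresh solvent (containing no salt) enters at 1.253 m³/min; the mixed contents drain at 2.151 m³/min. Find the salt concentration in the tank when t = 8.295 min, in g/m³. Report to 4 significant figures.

Total volume: dV/dt = Q_in − Q_out = -0.898000 m³/min, so V(t) = 23.99 − 0.898000 t and V(8.295) = 16.5411 m³.
No salt enters, so dm/dt = −Q_out · (m/V).
Separate: dm/m = −Q_out dt/V(t) ⇒ ln(m/m₀) = −(Q_out/(Q_in−Q_out)) ln(V/V₀).
m = m₀ (V₀/V)^(Q_out/(Q_in−Q_out)) = 64.41 × (23.99/16.5411)^(-2.39532) = 26.4356 g.
C = m/V = 26.4356/16.5411 = 1.59818 g/m³.

1.598 g/m³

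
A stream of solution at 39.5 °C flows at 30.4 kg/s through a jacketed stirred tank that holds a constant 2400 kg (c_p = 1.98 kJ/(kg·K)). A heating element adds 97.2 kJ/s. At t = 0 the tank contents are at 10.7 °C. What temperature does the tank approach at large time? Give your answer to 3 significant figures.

First-law balance (no shaft work): M c_p dT/dt = ṁ c_p (T_in − T) + 97.2.
At steady state dT/dt = 0 ⇒ T_ss = T_in + Q̇/(ṁ c_p) = 39.5 + 97.2/(30.4·1.98) = 41.115 °C.

41.1 °C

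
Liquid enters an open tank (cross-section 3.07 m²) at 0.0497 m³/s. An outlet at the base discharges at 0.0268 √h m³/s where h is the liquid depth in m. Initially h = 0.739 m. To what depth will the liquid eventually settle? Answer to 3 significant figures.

Level balance: A dh/dt = 0.0497 − 0.0268 √h. Setting dh/dt = 0:
Q_in = 0.0268 √h_ss ⇒ √h_ss = 0.0497/0.0268 = 1.8545.
h_ss = 1.8545² = 3.4391 m. (Since h₀ = 0.739 m < h_ss, the level will rise toward this value.)

3.44 m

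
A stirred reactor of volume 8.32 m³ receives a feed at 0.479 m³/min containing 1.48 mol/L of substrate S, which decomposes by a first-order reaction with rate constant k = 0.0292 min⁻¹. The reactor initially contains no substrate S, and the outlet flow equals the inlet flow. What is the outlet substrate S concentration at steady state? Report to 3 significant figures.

Species balance: V dC/dt = Q C_in − Q C − k V C.
Steady state (dC/dt = 0): C_ss = Q C_in/(Q + kV) = C_in/(1 + kV/Q).
C_ss = 0.479·1.48/(0.479 + 0.0292·8.32) = 0.70892/0.72194 = 0.98196 mol/L.

0.982 mol/L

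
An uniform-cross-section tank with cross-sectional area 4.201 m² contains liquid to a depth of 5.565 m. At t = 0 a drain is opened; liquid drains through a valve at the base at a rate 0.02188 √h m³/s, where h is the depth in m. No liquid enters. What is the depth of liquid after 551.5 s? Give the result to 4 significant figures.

With no inflow, A dh/dt = −0.02188 √h.
∫ h^(−1/2) dh = −(0.02188/A) ∫ dt, giving 2√h = 2√h₀ − (0.02188/A) t.
√h = √5.565 − 0.02188·551.5/(2·4.201) = 2.35903 − 1.43618 = 0.922841.
h = 0.922841² = 0.851635 m.

0.8516 m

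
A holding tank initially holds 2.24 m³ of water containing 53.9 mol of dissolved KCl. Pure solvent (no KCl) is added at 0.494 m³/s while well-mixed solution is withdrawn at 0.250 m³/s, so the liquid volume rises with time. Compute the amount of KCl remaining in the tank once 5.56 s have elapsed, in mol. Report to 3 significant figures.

33.2 mol

Let m(t) be the amount of KCl. Volume: V(t) = V₀ + (Q_in − Q_out) t = 2.24 + 0.24400 t; V(5.56) = 3.5966 m³.
Species balance (pure solvent in): dm/dt = −Q_out · m/V(t).
dm/m = −Q_out dt/(V₀ + 0.24400 t); integrating gives ln(m/m₀) = −(Q_out/(Q_in−Q_out)) ln(V/V₀).
m = m₀ (V₀/V)^(Q_out/(Q_in−Q_out)) = 53.9 × (2.24/3.5966)^(1.0246) = 33.180 mol.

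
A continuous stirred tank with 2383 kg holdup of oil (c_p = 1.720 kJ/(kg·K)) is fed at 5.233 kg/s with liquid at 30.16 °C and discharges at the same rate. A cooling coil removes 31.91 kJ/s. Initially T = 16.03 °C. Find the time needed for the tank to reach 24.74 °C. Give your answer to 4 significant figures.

788.2 s

M c_p dT/dt = ṁ c_p (T_in − T) − Q̇.
τ = M/ṁ = 455.379 s; T_ss = T_in − Q̇/(ṁ c_p) = 26.6147 °C.
T(t) = T_ss + (T₀ − T_ss) e^(−t/τ). Set T = 24.74:
e^(−t/τ) = (24.74 − 26.6147)/(16.03 − 26.6147) = 0.177118
t = −455.379 · ln(0.177118) = 788.235 s.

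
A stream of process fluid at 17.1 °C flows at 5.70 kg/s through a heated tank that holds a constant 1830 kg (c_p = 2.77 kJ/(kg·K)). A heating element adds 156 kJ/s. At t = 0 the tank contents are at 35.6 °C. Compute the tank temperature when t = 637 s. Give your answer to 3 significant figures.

Heat balance on the well-mixed liquid: M c_p dT/dt = ṁ c_p (T_in − T) + 156.
Rearrange: dT/dt = (T_ss − T)/τ with τ = M/ṁ = 321.05 s and T_ss = T_in + Q̇/(ṁ c_p) = 26.980 °C.
Integrating: T(t) = T_ss + (T₀ − T_ss) e^(−t/τ).
T(637) = 26.980 + (8.6197)·e^(−637/321.05) = 26.980 + (8.6197)·0.13750 = 28.166 °C.

28.2 °C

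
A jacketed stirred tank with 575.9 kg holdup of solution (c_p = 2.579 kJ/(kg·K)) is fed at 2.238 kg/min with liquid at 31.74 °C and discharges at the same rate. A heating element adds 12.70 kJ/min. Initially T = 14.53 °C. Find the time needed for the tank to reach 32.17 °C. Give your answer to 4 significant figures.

Unsteady energy balance on the tank contents: M c_p dT/dt = ṁ c_p (T_in − T) + 12.70.
τ = M/ṁ = 257.328 min; T_ss = T_in + Q̇/(ṁ c_p) = 33.9404 °C.
T(t) = T_ss + (T₀ − T_ss) e^(−t/τ). Set T = 32.17:
e^(−t/τ) = (32.17 − 33.9404)/(14.53 − 33.9404) = 0.0912066
t = −257.328 · ln(0.0912066) = 616.205 min.

616.2 min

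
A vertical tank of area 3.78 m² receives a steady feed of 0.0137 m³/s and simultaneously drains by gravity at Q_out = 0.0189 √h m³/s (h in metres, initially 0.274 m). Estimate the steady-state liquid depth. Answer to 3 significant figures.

Mass balance (ρ constant): A dh/dt = Q_in − 0.0189 √h. At steady state dh/dt = 0:
Q_in = 0.0189 √h_ss ⇒ √h_ss = 0.0137/0.0189 = 0.72487.
h_ss = 0.72487² = 0.52543 m. (Since h₀ = 0.274 m < h_ss, the level will rise toward this value.)

0.525 m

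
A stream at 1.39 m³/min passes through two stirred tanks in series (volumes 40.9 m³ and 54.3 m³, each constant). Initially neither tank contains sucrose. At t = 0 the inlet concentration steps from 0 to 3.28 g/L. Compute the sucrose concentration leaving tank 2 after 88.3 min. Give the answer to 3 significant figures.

Each tank obeys Vᵢ dCᵢ/dt = Q(Cᵢ₋₁ − Cᵢ), so τᵢ = Vᵢ/Q.
τ₁ = 40.9/1.39 = 29.424 min; τ₂ = 54.3/1.39 = 39.065 min.
Tank 1: C₁ = C_in(1 − e^(−t/τ₁)). Tank 2 (τ₁ ≠ τ₂): C₂ = C_in[1 − (τ₁ e^(−t/τ₁) − τ₂ e^(−t/τ₂))/(τ₁ − τ₂)].
At t = 88.3: e^(−t/τ₁) = 0.049742, e^(−t/τ₂) = 0.10431.
C₂ = 3.28·[1 − (29.424·0.049742 − 39.065·0.10431)/(-9.6403)] = 3.28·0.72912 = 2.3915 g/L.

2.39 g/L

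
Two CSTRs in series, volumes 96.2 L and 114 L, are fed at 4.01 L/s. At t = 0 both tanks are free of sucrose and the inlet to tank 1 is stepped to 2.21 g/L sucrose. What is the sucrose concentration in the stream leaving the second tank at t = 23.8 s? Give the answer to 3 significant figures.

0.511 g/L

Each tank obeys Vᵢ dCᵢ/dt = Q(Cᵢ₋₁ − Cᵢ), so τᵢ = Vᵢ/Q.
τ₁ = 96.2/4.01 = 23.990 s; τ₂ = 114/4.01 = 28.429 s.
Tank 1: C₁ = C_in(1 − e^(−t/τ₁)). Tank 2 (τ₁ ≠ τ₂): C₂ = C_in[1 − (τ₁ e^(−t/τ₁) − τ₂ e^(−t/τ₂))/(τ₁ − τ₂)].
At t = 23.8: e^(−t/τ₁) = 0.37080, e^(−t/τ₂) = 0.43293.
C₂ = 2.21·[1 − (23.990·0.37080 − 28.429·0.43293)/(-4.4389)] = 2.21·0.23131 = 0.51118 g/L.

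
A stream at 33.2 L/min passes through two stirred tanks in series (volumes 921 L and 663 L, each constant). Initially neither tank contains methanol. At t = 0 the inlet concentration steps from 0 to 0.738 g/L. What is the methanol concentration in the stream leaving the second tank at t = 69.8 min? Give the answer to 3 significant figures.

0.583 g/L

Each tank obeys Vᵢ dCᵢ/dt = Q(Cᵢ₋₁ − Cᵢ), so τᵢ = Vᵢ/Q.
τ₁ = 921/33.2 = 27.741 min; τ₂ = 663/33.2 = 19.970 min.
Solving the cascade with C₁(0)=C₂(0)=0 gives C₂(t) = C_in[1 − (τ₁ e^(−t/τ₁) − τ₂ e^(−t/τ₂))/(τ₁ − τ₂)].
At t = 69.8: e^(−t/τ₁) = 0.080771, e^(−t/τ₂) = 0.030341.
C₂ = 0.738·[1 − (27.741·0.080771 − 19.970·0.030341)/(7.7711)] = 0.738·0.78963 = 0.58275 g/L.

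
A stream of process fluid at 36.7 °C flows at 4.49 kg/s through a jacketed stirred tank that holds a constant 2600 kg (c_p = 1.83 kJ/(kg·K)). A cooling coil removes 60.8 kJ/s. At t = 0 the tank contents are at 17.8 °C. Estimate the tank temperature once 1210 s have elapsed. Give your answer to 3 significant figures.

Heat balance on the well-mixed liquid: M c_p dT/dt = ṁ c_p (T_in − T) − 60.8.
Rearrange: dT/dt = (T_ss − T)/τ with τ = M/ṁ = 579.06 s and T_ss = T_in − Q̇/(ṁ c_p) = 29.300 °C.
T approaches T_ss exponentially: T(t) = T_ss + (T₀ − T_ss) e^(−t/τ).
T(1210) = 29.300 + (-11.500)·e^(−1210/579.06) = 29.300 + (-11.500)·0.12374 = 27.877 °C.

27.9 °C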